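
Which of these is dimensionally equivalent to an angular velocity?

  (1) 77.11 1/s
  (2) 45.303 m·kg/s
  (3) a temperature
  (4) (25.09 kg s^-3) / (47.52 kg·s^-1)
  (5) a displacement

Reference: [angular velocity] = s⁻¹.
Each option:
  (1) s⁻¹  ← same
  (2) kg·m·s⁻¹
  (3) [temperature] = K
  (4) [kg·s⁻³] / [kg·s⁻¹] = s⁻²
  (5) [displacement] = m
Only (1) matches s⁻¹.

(1)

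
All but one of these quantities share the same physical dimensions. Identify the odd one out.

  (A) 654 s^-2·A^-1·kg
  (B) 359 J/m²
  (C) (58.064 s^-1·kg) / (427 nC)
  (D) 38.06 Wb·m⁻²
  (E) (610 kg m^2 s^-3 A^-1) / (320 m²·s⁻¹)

(B)

In SI base units:
  (A) kg·s⁻²·A⁻¹
  (B) J·m⁻² = N·m·m⁻² = kg·s⁻²
  (C) [kg·s⁻¹] / [s·A] = kg·s⁻²·A⁻¹
  (D) Wb·m⁻² = V·s·m⁻² = kg·s⁻²·A⁻¹
  (E) [kg·m²·s⁻³·A⁻¹] / [m²·s⁻¹] = kg·s⁻²·A⁻¹
All reduce to kg·s⁻²·A⁻¹ except (B), which is kg·s⁻².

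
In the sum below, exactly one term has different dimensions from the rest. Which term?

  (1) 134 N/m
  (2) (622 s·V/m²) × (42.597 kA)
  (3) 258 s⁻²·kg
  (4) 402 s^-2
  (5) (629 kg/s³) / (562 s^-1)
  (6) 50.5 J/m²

In SI base units:
  (1) N·m⁻¹ = kg·m·s⁻²·m⁻¹ = kg·s⁻²
  (2) [kg·s⁻²·A⁻¹] · [A] = kg·s⁻²
  (3) kg·s⁻²
  (4) s⁻²
  (5) [kg·s⁻³] / [s⁻¹] = kg·s⁻²
  (6) J·m⁻² = N·m·m⁻² = kg·s⁻²
All reduce to kg·s⁻² except (4), which is s⁻².

(4)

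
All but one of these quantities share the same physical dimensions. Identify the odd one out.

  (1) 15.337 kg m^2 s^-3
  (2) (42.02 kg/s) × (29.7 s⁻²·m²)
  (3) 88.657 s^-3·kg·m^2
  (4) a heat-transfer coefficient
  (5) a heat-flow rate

Work out the base dimensions of each:
  (1) kg·m²·s⁻³
  (2) [kg·s⁻¹] · [m²·s⁻²] = kg·m²·s⁻³
  (3) kg·m²·s⁻³
  (4) [heat-transfer coefficient] = kg·s⁻³·K⁻¹
  (5) [heat-flow rate] = kg·m²·s⁻³
All reduce to kg·m²·s⁻³ except (4), which is kg·s⁻³·K⁻¹.

(4)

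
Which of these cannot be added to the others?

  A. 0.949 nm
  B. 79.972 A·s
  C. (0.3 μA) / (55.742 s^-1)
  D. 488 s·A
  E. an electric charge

Reduce each to base SI dimensions:
  A. m
  B. A·s = s·A
  C. [A] / [s⁻¹] = s·A
  D. s·A
  E. [electric charge] = s·A
All reduce to s·A except A., which is m.

A.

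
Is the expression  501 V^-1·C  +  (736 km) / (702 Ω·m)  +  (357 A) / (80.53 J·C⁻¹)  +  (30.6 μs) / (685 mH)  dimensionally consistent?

No

Expand each in SI base units:
  501 V^-1·C:  C·V⁻¹ = s·A·(J·C⁻¹)⁻¹ = kg⁻¹·m⁻²·s⁴·A²
  (736 km) / (702 Ω·m):  [m] / [kg·m³·s⁻³·A⁻²] = kg⁻¹·m⁻²·s³·A²
  (357 A) / (80.53 J·C⁻¹):  [A] / [kg·m²·s⁻³·A⁻¹] = kg⁻¹·m⁻²·s³·A²
  (30.6 μs) / (685 mH):  [s] / [kg·m²·s⁻²·A⁻²] = kg⁻¹·m⁻²·s³·A²
The terms do not share a single dimension (kg⁻¹·m⁻²·s³·A² vs kg⁻¹·m⁻²·s⁴·A²).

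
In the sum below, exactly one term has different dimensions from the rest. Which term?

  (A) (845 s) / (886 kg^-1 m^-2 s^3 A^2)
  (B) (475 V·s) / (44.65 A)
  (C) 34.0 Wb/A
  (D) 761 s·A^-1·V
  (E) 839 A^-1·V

(E)

Reduce each to base SI dimensions:
  (A) [s] / [kg⁻¹·m⁻²·s³·A²] = kg·m²·s⁻²·A⁻²
  (B) [kg·m²·s⁻²·A⁻¹] / [A] = kg·m²·s⁻²·A⁻²
  (C) Wb·A⁻¹ = V·s·A⁻¹ = kg·m²·s⁻²·A⁻²
  (D) V·s·A⁻¹ = J·C⁻¹·s·A⁻¹ = kg·m²·s⁻²·A⁻²
  (E) V·A⁻¹ = J·C⁻¹·A⁻¹ = kg·m²·s⁻³·A⁻²
All reduce to kg·m²·s⁻²·A⁻² except (E), which is kg·m²·s⁻³·A⁻².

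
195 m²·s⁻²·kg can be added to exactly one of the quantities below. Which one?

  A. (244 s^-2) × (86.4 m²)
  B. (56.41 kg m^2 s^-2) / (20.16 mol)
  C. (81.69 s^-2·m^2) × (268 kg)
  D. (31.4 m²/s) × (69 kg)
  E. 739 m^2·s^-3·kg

Reference: kg·m²·s⁻².
Each option:
  A. [s⁻²] · [m²] = m²·s⁻²
  B. [kg·m²·s⁻²] / [mol] = kg·m²·s⁻²·mol⁻¹
  C. [m²·s⁻²] · [kg] = kg·m²·s⁻²  ← same
  D. [m²·s⁻¹] · [kg] = kg·m²·s⁻¹
  E. kg·m²·s⁻³
Only C. matches kg·m²·s⁻².

C.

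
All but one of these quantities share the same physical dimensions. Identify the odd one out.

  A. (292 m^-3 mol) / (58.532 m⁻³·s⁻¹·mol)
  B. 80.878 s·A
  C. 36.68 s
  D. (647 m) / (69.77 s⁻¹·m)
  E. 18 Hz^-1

Work out the base dimensions of each:
  A. [m⁻³·mol] / [m⁻³·s⁻¹·mol] = s
  B. A·s = s·A
  C. s
  D. [m] / [m·s⁻¹] = s
  E. Hz⁻¹ = (s⁻¹)⁻¹ = s
All reduce to s except B., which is s·A.

B.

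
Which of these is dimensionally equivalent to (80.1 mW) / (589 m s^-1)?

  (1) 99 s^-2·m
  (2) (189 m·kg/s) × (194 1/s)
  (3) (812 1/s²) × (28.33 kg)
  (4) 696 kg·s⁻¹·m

(2)

Reference: [kg·m²·s⁻³] / [m·s⁻¹] = kg·m·s⁻².
Each option:
  (1) m·s⁻²
  (2) [kg·m·s⁻¹] · [s⁻¹] = kg·m·s⁻²  ← same
  (3) [s⁻²] · [kg] = kg·s⁻²
  (4) kg·m·s⁻¹
Only (2) matches kg·m·s⁻².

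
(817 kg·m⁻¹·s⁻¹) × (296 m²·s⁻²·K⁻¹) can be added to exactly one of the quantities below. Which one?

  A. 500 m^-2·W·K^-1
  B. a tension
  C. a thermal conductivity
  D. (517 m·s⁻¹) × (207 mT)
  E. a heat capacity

C.

Reference: [kg·m⁻¹·s⁻¹] · [m²·s⁻²·K⁻¹] = kg·m·s⁻³·K⁻¹.
Each option:
  A. W·m⁻²·K⁻¹ = J·s⁻¹·m⁻²·K⁻¹ = kg·s⁻³·K⁻¹
  B. [tension] = kg·m·s⁻²
  C. [thermal conductivity] = kg·m·s⁻³·K⁻¹  ← same
  D. [m·s⁻¹] · [kg·s⁻²·A⁻¹] = kg·m·s⁻³·A⁻¹
  E. [heat capacity] = kg·m²·s⁻²·K⁻¹
Only C. matches kg·m·s⁻³·K⁻¹.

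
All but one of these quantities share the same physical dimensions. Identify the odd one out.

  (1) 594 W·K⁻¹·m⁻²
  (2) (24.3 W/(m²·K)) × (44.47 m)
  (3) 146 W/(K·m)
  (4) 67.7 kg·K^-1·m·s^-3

Reduce each to base SI dimensions:
  (1) W·m⁻²·K⁻¹ = J·s⁻¹·m⁻²·K⁻¹ = kg·s⁻³·K⁻¹
  (2) [kg·s⁻³·K⁻¹] · [m] = kg·m·s⁻³·K⁻¹
  (3) W·m⁻¹·K⁻¹ = J·s⁻¹·m⁻¹·K⁻¹ = kg·m·s⁻³·K⁻¹
  (4) kg·m·s⁻³·K⁻¹
All reduce to kg·m·s⁻³·K⁻¹ except (1), which is kg·s⁻³·K⁻¹.

(1)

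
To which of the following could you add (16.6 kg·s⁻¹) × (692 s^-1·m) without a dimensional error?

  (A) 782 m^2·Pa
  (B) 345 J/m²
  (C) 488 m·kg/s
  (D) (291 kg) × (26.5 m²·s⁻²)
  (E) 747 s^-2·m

Reference: [kg·s⁻¹] · [m·s⁻¹] = kg·m·s⁻².
Each option:
  (A) Pa·m² = N·m⁻²·m² = kg·m·s⁻²  ← same
  (B) J·m⁻² = N·m·m⁻² = kg·s⁻²
  (C) kg·m·s⁻¹
  (D) [kg] · [m²·s⁻²] = kg·m²·s⁻²
  (E) m·s⁻²
Only (A) matches kg·m·s⁻².

(A)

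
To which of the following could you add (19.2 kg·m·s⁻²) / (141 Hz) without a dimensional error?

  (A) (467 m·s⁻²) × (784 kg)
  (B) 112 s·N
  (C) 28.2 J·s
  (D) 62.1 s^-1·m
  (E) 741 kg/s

(B)

Reference: [kg·m·s⁻²] / [s⁻¹] = kg·m·s⁻¹.
Each option:
  (A) [m·s⁻²] · [kg] = kg·m·s⁻²
  (B) N·s = kg·m·s⁻²·s = kg·m·s⁻¹  ← same
  (C) J·s = N·m·s = kg·m²·s⁻¹
  (D) m·s⁻¹
  (E) kg·s⁻¹
Only (B) matches kg·m·s⁻¹.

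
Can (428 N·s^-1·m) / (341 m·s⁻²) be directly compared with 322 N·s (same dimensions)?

Dimensions:
  (428 N·s^-1·m) / (341 m·s⁻²):  [kg·m²·s⁻³] / [m·s⁻²] = kg·m·s⁻¹
  322 N·s:  N·s = kg·m·s⁻²·s = kg·m·s⁻¹
Both are kg·m·s⁻¹, so they have the same dimensions and can be added.

Yes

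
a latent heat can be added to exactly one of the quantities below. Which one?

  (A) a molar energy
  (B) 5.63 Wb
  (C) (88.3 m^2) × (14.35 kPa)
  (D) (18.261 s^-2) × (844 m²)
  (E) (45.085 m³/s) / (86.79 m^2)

(D)

Reference: [latent heat] = m²·s⁻².
Each option:
  (A) [molar energy] = kg·m²·s⁻²·mol⁻¹
  (B) Wb = V·s = kg·m²·s⁻²·A⁻¹
  (C) [m²] · [kg·m⁻¹·s⁻²] = kg·m·s⁻²
  (D) [s⁻²] · [m²] = m²·s⁻²  ← same
  (E) [m³·s⁻¹] / [m²] = m·s⁻¹
Only (D) matches m²·s⁻².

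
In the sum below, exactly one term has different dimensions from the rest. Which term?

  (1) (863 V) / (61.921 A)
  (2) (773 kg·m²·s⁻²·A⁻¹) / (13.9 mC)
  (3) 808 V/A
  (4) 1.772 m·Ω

(4)

Expand each in SI base units:
  (1) [kg·m²·s⁻³·A⁻¹] / [A] = kg·m²·s⁻³·A⁻²
  (2) [kg·m²·s⁻²·A⁻¹] / [s·A] = kg·m²·s⁻³·A⁻²
  (3) V·A⁻¹ = J·C⁻¹·A⁻¹ = kg·m²·s⁻³·A⁻²
  (4) Ω·m = V·A⁻¹·m = kg·m³·s⁻³·A⁻²
All reduce to kg·m²·s⁻³·A⁻² except (4), which is kg·m³·s⁻³·A⁻².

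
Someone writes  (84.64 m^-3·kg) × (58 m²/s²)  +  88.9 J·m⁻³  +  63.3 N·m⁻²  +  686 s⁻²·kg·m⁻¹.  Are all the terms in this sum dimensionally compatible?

In SI base units:
  (84.64 m^-3·kg) × (58 m²/s²):  [kg·m⁻³] · [m²·s⁻²] = kg·m⁻¹·s⁻²
  88.9 J·m⁻³:  J·m⁻³ = N·m·m⁻³ = kg·m⁻¹·s⁻²
  63.3 N·m⁻²:  N·m⁻² = kg·m·s⁻²·m⁻² = kg·m⁻¹·s⁻²
  686 s⁻²·kg·m⁻¹:  kg·m⁻¹·s⁻²
Every term reduces to kg·m⁻¹·s⁻².

Yes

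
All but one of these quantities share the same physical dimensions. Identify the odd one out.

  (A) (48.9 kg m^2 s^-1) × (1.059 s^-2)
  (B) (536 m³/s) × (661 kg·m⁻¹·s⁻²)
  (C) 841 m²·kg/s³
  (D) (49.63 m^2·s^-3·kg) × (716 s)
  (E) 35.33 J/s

Work out the base dimensions of each:
  (A) [kg·m²·s⁻¹] · [s⁻²] = kg·m²·s⁻³
  (B) [m³·s⁻¹] · [kg·m⁻¹·s⁻²] = kg·m²·s⁻³
  (C) kg·m²·s⁻³
  (D) [kg·m²·s⁻³] · [s] = kg·m²·s⁻²
  (E) J·s⁻¹ = N·m·s⁻¹ = kg·m²·s⁻³
All reduce to kg·m²·s⁻³ except (D), which is kg·m²·s⁻².

(D)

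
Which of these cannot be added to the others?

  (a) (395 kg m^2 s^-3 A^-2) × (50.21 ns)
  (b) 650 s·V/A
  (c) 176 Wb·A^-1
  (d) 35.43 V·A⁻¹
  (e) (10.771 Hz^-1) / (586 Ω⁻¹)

Dimensions:
  (a) [kg·m²·s⁻³·A⁻²] · [s] = kg·m²·s⁻²·A⁻²
  (b) V·s·A⁻¹ = J·C⁻¹·s·A⁻¹ = kg·m²·s⁻²·A⁻²
  (c) Wb·A⁻¹ = V·s·A⁻¹ = kg·m²·s⁻²·A⁻²
  (d) V·A⁻¹ = J·C⁻¹·A⁻¹ = kg·m²·s⁻³·A⁻²
  (e) [s] / [kg⁻¹·m⁻²·s³·A²] = kg·m²·s⁻²·A⁻²
All reduce to kg·m²·s⁻²·A⁻² except (d), which is kg·m²·s⁻³·A⁻².

(d)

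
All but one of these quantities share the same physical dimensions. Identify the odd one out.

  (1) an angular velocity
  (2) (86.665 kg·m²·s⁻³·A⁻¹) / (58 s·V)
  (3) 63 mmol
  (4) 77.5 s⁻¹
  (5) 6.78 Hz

(3)

Work out the base dimensions of each:
  (1) [angular velocity] = s⁻¹
  (2) [kg·m²·s⁻³·A⁻¹] / [kg·m²·s⁻²·A⁻¹] = s⁻¹
  (3) mol
  (4) s⁻¹
  (5) Hz = s⁻¹
All reduce to s⁻¹ except (3), which is mol.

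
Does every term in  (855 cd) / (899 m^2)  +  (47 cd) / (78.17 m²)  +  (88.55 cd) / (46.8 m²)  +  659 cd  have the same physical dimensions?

Dimensions:
  (855 cd) / (899 m^2):  [cd] / [m²] = m⁻²·cd
  (47 cd) / (78.17 m²):  [cd] / [m²] = m⁻²·cd
  (88.55 cd) / (46.8 m²):  [cd] / [m²] = m⁻²·cd
  659 cd:  cd
The terms do not share a single dimension (cd vs m⁻²·cd).

No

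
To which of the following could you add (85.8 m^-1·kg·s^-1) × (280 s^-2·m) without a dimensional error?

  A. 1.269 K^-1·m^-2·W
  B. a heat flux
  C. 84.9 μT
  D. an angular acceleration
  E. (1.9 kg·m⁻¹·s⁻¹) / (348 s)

B.

Reference: [kg·m⁻¹·s⁻¹] · [m·s⁻²] = kg·s⁻³.
Each option:
  A. W·m⁻²·K⁻¹ = J·s⁻¹·m⁻²·K⁻¹ = kg·s⁻³·K⁻¹
  B. [heat flux] = kg·s⁻³  ← same
  C. T = Wb·m⁻² = kg·s⁻²·A⁻¹
  D. [angular acceleration] = s⁻²
  E. [kg·m⁻¹·s⁻¹] / [s] = kg·m⁻¹·s⁻²
Only B. matches kg·s⁻³.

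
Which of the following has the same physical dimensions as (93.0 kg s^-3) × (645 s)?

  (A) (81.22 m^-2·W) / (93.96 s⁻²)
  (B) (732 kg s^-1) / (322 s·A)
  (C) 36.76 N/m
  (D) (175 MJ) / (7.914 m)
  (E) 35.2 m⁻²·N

(C)

Reference: [kg·s⁻³] · [s] = kg·s⁻².
Each option:
  (A) [kg·s⁻³] / [s⁻²] = kg·s⁻¹
  (B) [kg·s⁻¹] / [s·A] = kg·s⁻²·A⁻¹
  (C) N·m⁻¹ = kg·m·s⁻²·m⁻¹ = kg·s⁻²  ← same
  (D) [kg·m²·s⁻²] / [m] = kg·m·s⁻²
  (E) N·m⁻² = kg·m·s⁻²·m⁻² = kg·m⁻¹·s⁻²
Only (C) matches kg·s⁻².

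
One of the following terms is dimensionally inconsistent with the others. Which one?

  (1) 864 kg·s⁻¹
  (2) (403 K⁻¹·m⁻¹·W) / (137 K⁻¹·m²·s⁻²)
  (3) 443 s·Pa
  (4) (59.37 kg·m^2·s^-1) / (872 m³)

(1)

Expand each in SI base units:
  (1) kg·s⁻¹
  (2) [kg·m·s⁻³·K⁻¹] / [m²·s⁻²·K⁻¹] = kg·m⁻¹·s⁻¹
  (3) Pa·s = N·m⁻²·s = kg·m⁻¹·s⁻¹
  (4) [kg·m²·s⁻¹] / [m³] = kg·m⁻¹·s⁻¹
All reduce to kg·m⁻¹·s⁻¹ except (1), which is kg·s⁻¹.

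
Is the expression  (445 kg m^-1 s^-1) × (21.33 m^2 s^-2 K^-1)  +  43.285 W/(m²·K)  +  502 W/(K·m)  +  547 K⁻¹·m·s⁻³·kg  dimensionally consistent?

Work out the base dimensions of each:
  (445 kg m^-1 s^-1) × (21.33 m^2 s^-2 K^-1):  [kg·m⁻¹·s⁻¹] · [m²·s⁻²·K⁻¹] = kg·m·s⁻³·K⁻¹
  43.285 W/(m²·K):  W·m⁻²·K⁻¹ = J·s⁻¹·m⁻²·K⁻¹ = kg·s⁻³·K⁻¹
  502 W/(K·m):  W·m⁻¹·K⁻¹ = J·s⁻¹·m⁻¹·K⁻¹ = kg·m·s⁻³·K⁻¹
  547 K⁻¹·m·s⁻³·kg:  kg·m·s⁻³·K⁻¹
The terms do not share a single dimension (kg·m·s⁻³·K⁻¹ vs kg·s⁻³·K⁻¹).

No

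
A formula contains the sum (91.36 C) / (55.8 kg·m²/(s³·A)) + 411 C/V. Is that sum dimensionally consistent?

Yes

Expand each in SI base units:
  (91.36 C) / (55.8 kg·m²/(s³·A)):  [s·A] / [kg·m²·s⁻³·A⁻¹] = kg⁻¹·m⁻²·s⁴·A²
  411 C/V:  C·V⁻¹ = s·A·(J·C⁻¹)⁻¹ = kg⁻¹·m⁻²·s⁴·A²
Both are kg⁻¹·m⁻²·s⁴·A², so they have the same dimensions and can be added.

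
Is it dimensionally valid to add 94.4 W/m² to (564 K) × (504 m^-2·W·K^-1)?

In SI base units:
  94.4 W/m²:  W·m⁻² = J·s⁻¹·m⁻² = kg·s⁻³
  (564 K) × (504 m^-2·W·K^-1):  [K] · [kg·s⁻³·K⁻¹] = kg·s⁻³
Both are kg·s⁻³, so they have the same dimensions and can be added.

Yes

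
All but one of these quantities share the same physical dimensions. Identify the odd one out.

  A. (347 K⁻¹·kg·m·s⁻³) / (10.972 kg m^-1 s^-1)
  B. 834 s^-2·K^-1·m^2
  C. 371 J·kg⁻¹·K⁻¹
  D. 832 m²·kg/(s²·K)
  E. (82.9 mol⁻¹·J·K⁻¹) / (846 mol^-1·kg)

D.

In SI base units:
  A. [kg·m·s⁻³·K⁻¹] / [kg·m⁻¹·s⁻¹] = m²·s⁻²·K⁻¹
  B. m²·s⁻²·K⁻¹
  C. J·kg⁻¹·K⁻¹ = N·m·kg⁻¹·K⁻¹ = m²·s⁻²·K⁻¹
  D. kg·m²·s⁻²·K⁻¹
  E. [kg·m²·s⁻²·K⁻¹·mol⁻¹] / [kg·mol⁻¹] = m²·s⁻²·K⁻¹
All reduce to m²·s⁻²·K⁻¹ except D., which is kg·m²·s⁻²·K⁻¹.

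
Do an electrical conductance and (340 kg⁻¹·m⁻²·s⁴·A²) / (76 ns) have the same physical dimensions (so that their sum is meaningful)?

Dimensions:
  an electrical conductance:  [electrical conductance] = kg⁻¹·m⁻²·s³·A²
  (340 kg⁻¹·m⁻²·s⁴·A²) / (76 ns):  [kg⁻¹·m⁻²·s⁴·A²] / [s] = kg⁻¹·m⁻²·s³·A²
Both are kg⁻¹·m⁻²·s³·A², so they have the same dimensions and can be added.

Yes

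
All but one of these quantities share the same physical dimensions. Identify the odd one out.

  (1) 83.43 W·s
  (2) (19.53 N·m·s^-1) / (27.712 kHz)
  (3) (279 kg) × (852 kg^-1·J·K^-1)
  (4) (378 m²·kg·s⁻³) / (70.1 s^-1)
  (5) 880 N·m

(3)

Dimensions:
  (1) W·s = J·s⁻¹·s = kg·m²·s⁻²
  (2) [kg·m²·s⁻³] / [s⁻¹] = kg·m²·s⁻²
  (3) [kg] · [m²·s⁻²·K⁻¹] = kg·m²·s⁻²·K⁻¹
  (4) [kg·m²·s⁻³] / [s⁻¹] = kg·m²·s⁻²
  (5) N·m = kg·m·s⁻²·m = kg·m²·s⁻²
All reduce to kg·m²·s⁻² except (3), which is kg·m²·s⁻²·K⁻¹.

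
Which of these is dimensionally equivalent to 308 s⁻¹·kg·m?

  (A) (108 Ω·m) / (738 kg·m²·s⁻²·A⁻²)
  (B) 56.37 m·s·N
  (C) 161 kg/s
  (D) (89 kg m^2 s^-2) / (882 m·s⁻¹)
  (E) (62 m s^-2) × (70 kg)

(D)

Reference: kg·m·s⁻¹.
Each option:
  (A) [kg·m³·s⁻³·A⁻²] / [kg·m²·s⁻²·A⁻²] = m·s⁻¹
  (B) N·m·s = kg·m·s⁻²·m·s = kg·m²·s⁻¹
  (C) kg·s⁻¹
  (D) [kg·m²·s⁻²] / [m·s⁻¹] = kg·m·s⁻¹  ← same
  (E) [m·s⁻²] · [kg] = kg·m·s⁻²
Only (D) matches kg·m·s⁻¹.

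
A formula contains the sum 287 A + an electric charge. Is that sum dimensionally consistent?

Reduce each to base SI dimensions:
  287 A:  A
  an electric charge:  [electric charge] = s·A
A ≠ s·A, so they cannot be added.

No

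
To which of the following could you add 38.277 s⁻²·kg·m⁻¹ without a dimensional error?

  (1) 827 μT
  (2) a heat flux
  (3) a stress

(3)

Reference: kg·m⁻¹·s⁻².
Each option:
  (1) T = Wb·m⁻² = kg·s⁻²·A⁻¹
  (2) [heat flux] = kg·s⁻³
  (3) [stress] = kg·m⁻¹·s⁻²  ← same
Only (3) matches kg·m⁻¹·s⁻².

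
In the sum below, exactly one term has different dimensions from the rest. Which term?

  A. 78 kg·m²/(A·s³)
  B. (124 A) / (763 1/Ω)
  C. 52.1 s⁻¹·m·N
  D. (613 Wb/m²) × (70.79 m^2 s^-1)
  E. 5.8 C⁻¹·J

Work out the base dimensions of each:
  A. kg·m²·s⁻³·A⁻¹
  B. [A] / [kg⁻¹·m⁻²·s³·A²] = kg·m²·s⁻³·A⁻¹
  C. N·m·s⁻¹ = kg·m·s⁻²·m·s⁻¹ = kg·m²·s⁻³
  D. [kg·s⁻²·A⁻¹] · [m²·s⁻¹] = kg·m²·s⁻³·A⁻¹
  E. J·C⁻¹ = N·m·(s·A)⁻¹ = kg·m²·s⁻³·A⁻¹
All reduce to kg·m²·s⁻³·A⁻¹ except C., which is kg·m²·s⁻³.

C.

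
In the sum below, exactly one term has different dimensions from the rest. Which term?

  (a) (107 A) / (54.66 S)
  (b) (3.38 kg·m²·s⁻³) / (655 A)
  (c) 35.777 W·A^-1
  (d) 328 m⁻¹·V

(d)

In SI base units:
  (a) [A] / [kg⁻¹·m⁻²·s³·A²] = kg·m²·s⁻³·A⁻¹
  (b) [kg·m²·s⁻³] / [A] = kg·m²·s⁻³·A⁻¹
  (c) W·A⁻¹ = J·s⁻¹·A⁻¹ = kg·m²·s⁻³·A⁻¹
  (d) V·m⁻¹ = J·C⁻¹·m⁻¹ = kg·m·s⁻³·A⁻¹
All reduce to kg·m²·s⁻³·A⁻¹ except (d), which is kg·m·s⁻³·A⁻¹.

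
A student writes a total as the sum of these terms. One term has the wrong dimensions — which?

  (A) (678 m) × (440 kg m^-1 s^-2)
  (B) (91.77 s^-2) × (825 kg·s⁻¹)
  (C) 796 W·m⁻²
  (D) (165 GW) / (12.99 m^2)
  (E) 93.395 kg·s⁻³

(A)

In SI base units:
  (A) [m] · [kg·m⁻¹·s⁻²] = kg·s⁻²
  (B) [s⁻²] · [kg·s⁻¹] = kg·s⁻³
  (C) W·m⁻² = J·s⁻¹·m⁻² = kg·s⁻³
  (D) [kg·m²·s⁻³] / [m²] = kg·s⁻³
  (E) kg·s⁻³
All reduce to kg·s⁻³ except (A), which is kg·s⁻².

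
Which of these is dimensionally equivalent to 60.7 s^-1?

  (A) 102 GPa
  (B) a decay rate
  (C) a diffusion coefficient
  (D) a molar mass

Reference: s⁻¹.
Each option:
  (A) Pa = N·m⁻² = kg·m⁻¹·s⁻²
  (B) [decay rate] = s⁻¹  ← same
  (C) [diffusion coefficient] = m²·s⁻¹
  (D) [molar mass] = kg·mol⁻¹
Only (B) matches s⁻¹.

(B)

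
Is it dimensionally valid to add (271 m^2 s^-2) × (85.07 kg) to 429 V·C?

Yes

Reduce each to base SI dimensions:
  (271 m^2 s^-2) × (85.07 kg):  [m²·s⁻²] · [kg] = kg·m²·s⁻²
  429 V·C:  C·V = s·A·J·C⁻¹ = kg·m²·s⁻²
Both are kg·m²·s⁻², so they have the same dimensions and can be added.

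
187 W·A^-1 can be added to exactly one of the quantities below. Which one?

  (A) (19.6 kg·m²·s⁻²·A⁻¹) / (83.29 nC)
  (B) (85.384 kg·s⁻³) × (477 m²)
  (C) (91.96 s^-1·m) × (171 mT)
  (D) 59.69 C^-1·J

Reference: W·A⁻¹ = J·s⁻¹·A⁻¹ = kg·m²·s⁻³·A⁻¹.
Each option:
  (A) [kg·m²·s⁻²·A⁻¹] / [s·A] = kg·m²·s⁻³·A⁻²
  (B) [kg·s⁻³] · [m²] = kg·m²·s⁻³
  (C) [m·s⁻¹] · [kg·s⁻²·A⁻¹] = kg·m·s⁻³·A⁻¹
  (D) J·C⁻¹ = N·m·(s·A)⁻¹ = kg·m²·s⁻³·A⁻¹  ← same
Only (D) matches kg·m²·s⁻³·A⁻¹.

(D)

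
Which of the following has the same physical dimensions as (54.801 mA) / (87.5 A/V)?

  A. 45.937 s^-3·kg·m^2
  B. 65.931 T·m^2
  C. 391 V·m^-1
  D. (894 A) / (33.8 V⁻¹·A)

D.

Reference: [A] / [kg⁻¹·m⁻²·s³·A²] = kg·m²·s⁻³·A⁻¹.
Each option:
  A. kg·m²·s⁻³
  B. T·m² = Wb·m⁻²·m² = kg·m²·s⁻²·A⁻¹
  C. V·m⁻¹ = J·C⁻¹·m⁻¹ = kg·m·s⁻³·A⁻¹
  D. [A] / [kg⁻¹·m⁻²·s³·A²] = kg·m²·s⁻³·A⁻¹  ← same
Only D. matches kg·m²·s⁻³·A⁻¹.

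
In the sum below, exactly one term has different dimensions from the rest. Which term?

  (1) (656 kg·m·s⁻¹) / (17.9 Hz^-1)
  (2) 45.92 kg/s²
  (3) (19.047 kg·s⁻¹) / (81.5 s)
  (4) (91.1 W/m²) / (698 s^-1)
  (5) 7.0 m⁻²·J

(1)

Expand each in SI base units:
  (1) [kg·m·s⁻¹] / [s] = kg·m·s⁻²
  (2) kg·s⁻²
  (3) [kg·s⁻¹] / [s] = kg·s⁻²
  (4) [kg·s⁻³] / [s⁻¹] = kg·s⁻²
  (5) J·m⁻² = N·m·m⁻² = kg·s⁻²
All reduce to kg·s⁻² except (1), which is kg·m·s⁻².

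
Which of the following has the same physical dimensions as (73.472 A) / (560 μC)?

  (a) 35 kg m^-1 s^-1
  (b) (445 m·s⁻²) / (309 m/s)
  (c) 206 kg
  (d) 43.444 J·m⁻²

(b)

Reference: [A] / [s·A] = s⁻¹.
Each option:
  (a) kg·m⁻¹·s⁻¹
  (b) [m·s⁻²] / [m·s⁻¹] = s⁻¹  ← same
  (c) kg
  (d) J·m⁻² = N·m·m⁻² = kg·s⁻²
Only (b) matches s⁻¹.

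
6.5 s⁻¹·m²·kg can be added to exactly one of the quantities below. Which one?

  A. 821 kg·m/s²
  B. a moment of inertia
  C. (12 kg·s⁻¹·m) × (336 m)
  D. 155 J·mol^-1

C.

Reference: kg·m²·s⁻¹.
Each option:
  A. kg·m·s⁻²
  B. [moment of inertia] = kg·m²
  C. [kg·m·s⁻¹] · [m] = kg·m²·s⁻¹  ← same
  D. J·mol⁻¹ = N·m·mol⁻¹ = kg·m²·s⁻²·mol⁻¹
Only C. matches kg·m²·s⁻¹.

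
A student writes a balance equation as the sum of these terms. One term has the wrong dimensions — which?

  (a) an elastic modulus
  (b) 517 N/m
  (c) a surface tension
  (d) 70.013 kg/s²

Dimensions:
  (a) [elastic modulus] = kg·m⁻¹·s⁻²
  (b) N·m⁻¹ = kg·m·s⁻²·m⁻¹ = kg·s⁻²
  (c) [surface tension] = kg·s⁻²
  (d) kg·s⁻²
All reduce to kg·s⁻² except (a), which is kg·m⁻¹·s⁻².

(a)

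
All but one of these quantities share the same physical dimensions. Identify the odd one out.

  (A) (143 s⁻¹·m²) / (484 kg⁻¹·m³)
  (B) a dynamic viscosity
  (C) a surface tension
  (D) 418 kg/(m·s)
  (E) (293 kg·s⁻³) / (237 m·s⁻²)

(C)

Dimensions:
  (A) [m²·s⁻¹] / [kg⁻¹·m³] = kg·m⁻¹·s⁻¹
  (B) [dynamic viscosity] = kg·m⁻¹·s⁻¹
  (C) [surface tension] = kg·s⁻²
  (D) kg·m⁻¹·s⁻¹
  (E) [kg·s⁻³] / [m·s⁻²] = kg·m⁻¹·s⁻¹
All reduce to kg·m⁻¹·s⁻¹ except (C), which is kg·s⁻².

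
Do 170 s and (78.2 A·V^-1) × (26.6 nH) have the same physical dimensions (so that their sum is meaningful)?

Expand each in SI base units:
  170 s:  s
  (78.2 A·V^-1) × (26.6 nH):  [kg⁻¹·m⁻²·s³·A²] · [kg·m²·s⁻²·A⁻²] = s
Both are s, so they have the same dimensions and can be added.

Yes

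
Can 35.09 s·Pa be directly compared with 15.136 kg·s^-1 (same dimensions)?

No

Dimensions:
  35.09 s·Pa:  Pa·s = N·m⁻²·s = kg·m⁻¹·s⁻¹
  15.136 kg·s^-1:  kg·s⁻¹
kg·m⁻¹·s⁻¹ ≠ kg·s⁻¹, so they cannot be added.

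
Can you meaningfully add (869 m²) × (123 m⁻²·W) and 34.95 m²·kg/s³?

Yes

In SI base units:
  (869 m²) × (123 m⁻²·W):  [m²] · [kg·s⁻³] = kg·m²·s⁻³
  34.95 m²·kg/s³:  kg·m²·s⁻³
Both are kg·m²·s⁻³, so they have the same dimensions and can be added.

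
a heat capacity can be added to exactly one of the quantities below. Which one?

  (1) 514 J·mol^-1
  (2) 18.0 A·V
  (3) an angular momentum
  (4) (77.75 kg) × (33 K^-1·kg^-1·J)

(4)

Reference: [heat capacity] = kg·m²·s⁻²·K⁻¹.
Each option:
  (1) J·mol⁻¹ = N·m·mol⁻¹ = kg·m²·s⁻²·mol⁻¹
  (2) V·A = J·C⁻¹·A = kg·m²·s⁻³
  (3) [angular momentum] = kg·m²·s⁻¹
  (4) [kg] · [m²·s⁻²·K⁻¹] = kg·m²·s⁻²·K⁻¹  ← same
Only (4) matches kg·m²·s⁻²·K⁻¹.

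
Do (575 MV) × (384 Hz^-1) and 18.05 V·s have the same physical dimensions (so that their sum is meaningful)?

Reduce each to base SI dimensions:
  (575 MV) × (384 Hz^-1):  [kg·m²·s⁻³·A⁻¹] · [s] = kg·m²·s⁻²·A⁻¹
  18.05 V·s:  V·s = J·C⁻¹·s = kg·m²·s⁻²·A⁻¹
Both are kg·m²·s⁻²·A⁻¹, so they have the same dimensions and can be added.

Yes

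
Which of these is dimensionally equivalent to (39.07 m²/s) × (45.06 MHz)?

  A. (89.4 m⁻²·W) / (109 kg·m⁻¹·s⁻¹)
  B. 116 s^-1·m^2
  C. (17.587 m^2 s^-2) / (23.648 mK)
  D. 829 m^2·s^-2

D.

Reference: [m²·s⁻¹] · [s⁻¹] = m²·s⁻².
Each option:
  A. [kg·s⁻³] / [kg·m⁻¹·s⁻¹] = m·s⁻²
  B. m²·s⁻¹
  C. [m²·s⁻²] / [K] = m²·s⁻²·K⁻¹
  D. m²·s⁻²  ← same
Only D. matches m²·s⁻².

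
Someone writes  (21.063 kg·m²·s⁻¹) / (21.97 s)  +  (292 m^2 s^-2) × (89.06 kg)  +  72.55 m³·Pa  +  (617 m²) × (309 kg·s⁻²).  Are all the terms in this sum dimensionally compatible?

In SI base units:
  (21.063 kg·m²·s⁻¹) / (21.97 s):  [kg·m²·s⁻¹] / [s] = kg·m²·s⁻²
  (292 m^2 s^-2) × (89.06 kg):  [m²·s⁻²] · [kg] = kg·m²·s⁻²
  72.55 m³·Pa:  Pa·m³ = N·m⁻²·m³ = kg·m²·s⁻²
  (617 m²) × (309 kg·s⁻²):  [m²] · [kg·s⁻²] = kg·m²·s⁻²
Every term reduces to kg·m²·s⁻².

Yes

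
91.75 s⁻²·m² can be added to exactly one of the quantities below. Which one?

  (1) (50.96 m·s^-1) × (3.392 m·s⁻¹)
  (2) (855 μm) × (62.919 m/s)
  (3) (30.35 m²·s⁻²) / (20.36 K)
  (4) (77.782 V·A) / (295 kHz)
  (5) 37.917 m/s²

(1)

Reference: m²·s⁻².
Each option:
  (1) [m·s⁻¹] · [m·s⁻¹] = m²·s⁻²  ← same
  (2) [m] · [m·s⁻¹] = m²·s⁻¹
  (3) [m²·s⁻²] / [K] = m²·s⁻²·K⁻¹
  (4) [kg·m²·s⁻³] / [s⁻¹] = kg·m²·s⁻²
  (5) m·s⁻²
Only (1) matches m²·s⁻².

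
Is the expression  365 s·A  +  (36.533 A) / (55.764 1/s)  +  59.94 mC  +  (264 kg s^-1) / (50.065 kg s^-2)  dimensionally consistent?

Work out the base dimensions of each:
  365 s·A:  A·s = s·A
  (36.533 A) / (55.764 1/s):  [A] / [s⁻¹] = s·A
  59.94 mC:  C = s·A
  (264 kg s^-1) / (50.065 kg s^-2):  [kg·s⁻¹] / [kg·s⁻²] = s
The terms do not share a single dimension (s vs s·A).

No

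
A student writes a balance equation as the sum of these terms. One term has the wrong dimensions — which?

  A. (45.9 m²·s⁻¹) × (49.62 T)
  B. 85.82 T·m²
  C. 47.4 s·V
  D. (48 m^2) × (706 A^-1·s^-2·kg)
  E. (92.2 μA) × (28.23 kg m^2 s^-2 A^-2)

In SI base units:
  A. [m²·s⁻¹] · [kg·s⁻²·A⁻¹] = kg·m²·s⁻³·A⁻¹
  B. T·m² = Wb·m⁻²·m² = kg·m²·s⁻²·A⁻¹
  C. V·s = J·C⁻¹·s = kg·m²·s⁻²·A⁻¹
  D. [m²] · [kg·s⁻²·A⁻¹] = kg·m²·s⁻²·A⁻¹
  E. [A] · [kg·m²·s⁻²·A⁻²] = kg·m²·s⁻²·A⁻¹
All reduce to kg·m²·s⁻²·A⁻¹ except A., which is kg·m²·s⁻³·A⁻¹.

A.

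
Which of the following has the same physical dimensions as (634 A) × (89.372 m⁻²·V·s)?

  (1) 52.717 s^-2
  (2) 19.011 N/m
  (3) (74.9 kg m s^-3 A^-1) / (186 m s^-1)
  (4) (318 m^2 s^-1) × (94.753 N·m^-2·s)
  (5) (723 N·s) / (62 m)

Reference: [A] · [kg·s⁻²·A⁻¹] = kg·s⁻².
Each option:
  (1) s⁻²
  (2) N·m⁻¹ = kg·m·s⁻²·m⁻¹ = kg·s⁻²  ← same
  (3) [kg·m·s⁻³·A⁻¹] / [m·s⁻¹] = kg·s⁻²·A⁻¹
  (4) [m²·s⁻¹] · [kg·m⁻¹·s⁻¹] = kg·m·s⁻²
  (5) [kg·m·s⁻¹] / [m] = kg·s⁻¹
Only (2) matches kg·s⁻².

(2)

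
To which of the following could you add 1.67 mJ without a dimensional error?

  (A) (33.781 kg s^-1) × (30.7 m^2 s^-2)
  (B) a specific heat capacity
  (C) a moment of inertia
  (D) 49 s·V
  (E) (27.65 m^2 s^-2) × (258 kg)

(E)

Reference: J = N·m = kg·m²·s⁻².
Each option:
  (A) [kg·s⁻¹] · [m²·s⁻²] = kg·m²·s⁻³
  (B) [specific heat capacity] = m²·s⁻²·K⁻¹
  (C) [moment of inertia] = kg·m²
  (D) V·s = J·C⁻¹·s = kg·m²·s⁻²·A⁻¹
  (E) [m²·s⁻²] · [kg] = kg·m²·s⁻²  ← same
Only (E) matches kg·m²·s⁻².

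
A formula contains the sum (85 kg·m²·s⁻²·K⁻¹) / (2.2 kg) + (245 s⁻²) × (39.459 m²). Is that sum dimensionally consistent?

No

Dimensions:
  (85 kg·m²·s⁻²·K⁻¹) / (2.2 kg):  [kg·m²·s⁻²·K⁻¹] / [kg] = m²·s⁻²·K⁻¹
  (245 s⁻²) × (39.459 m²):  [s⁻²] · [m²] = m²·s⁻²
m²·s⁻²·K⁻¹ ≠ m²·s⁻², so they cannot be added.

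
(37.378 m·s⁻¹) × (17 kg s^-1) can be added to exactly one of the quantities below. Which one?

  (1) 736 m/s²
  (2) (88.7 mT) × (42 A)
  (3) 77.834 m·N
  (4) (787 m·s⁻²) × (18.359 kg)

Reference: [m·s⁻¹] · [kg·s⁻¹] = kg·m·s⁻².
Each option:
  (1) m·s⁻²
  (2) [kg·s⁻²·A⁻¹] · [A] = kg·s⁻²
  (3) N·m = kg·m·s⁻²·m = kg·m²·s⁻²
  (4) [m·s⁻²] · [kg] = kg·m·s⁻²  ← same
Only (4) matches kg·m·s⁻².

(4)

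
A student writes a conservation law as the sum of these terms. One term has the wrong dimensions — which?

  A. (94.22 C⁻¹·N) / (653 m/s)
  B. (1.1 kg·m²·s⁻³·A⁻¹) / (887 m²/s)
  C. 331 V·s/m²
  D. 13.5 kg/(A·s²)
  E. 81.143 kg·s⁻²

E.

Reduce each to base SI dimensions:
  A. [kg·m·s⁻³·A⁻¹] / [m·s⁻¹] = kg·s⁻²·A⁻¹
  B. [kg·m²·s⁻³·A⁻¹] / [m²·s⁻¹] = kg·s⁻²·A⁻¹
  C. V·s·m⁻² = J·C⁻¹·s·m⁻² = kg·s⁻²·A⁻¹
  D. kg·s⁻²·A⁻¹
  E. kg·s⁻²
All reduce to kg·s⁻²·A⁻¹ except E., which is kg·s⁻².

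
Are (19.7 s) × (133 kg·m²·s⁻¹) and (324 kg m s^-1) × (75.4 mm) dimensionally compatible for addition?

Expand each in SI base units:
  (19.7 s) × (133 kg·m²·s⁻¹):  [s] · [kg·m²·s⁻¹] = kg·m²
  (324 kg m s^-1) × (75.4 mm):  [kg·m·s⁻¹] · [m] = kg·m²·s⁻¹
kg·m² ≠ kg·m²·s⁻¹, so they cannot be added.

No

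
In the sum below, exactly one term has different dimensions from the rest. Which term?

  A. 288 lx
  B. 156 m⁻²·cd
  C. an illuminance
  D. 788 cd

In SI base units:
  A. lx = lm·m⁻² = m⁻²·cd
  B. m⁻²·cd
  C. [illuminance] = m⁻²·cd
  D. cd
All reduce to m⁻²·cd except D., which is cd.

D.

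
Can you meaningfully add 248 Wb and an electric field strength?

In SI base units:
  248 Wb:  Wb = V·s = kg·m²·s⁻²·A⁻¹
  an electric field strength:  [electric field strength] = kg·m·s⁻³·A⁻¹
kg·m²·s⁻²·A⁻¹ ≠ kg·m·s⁻³·A⁻¹, so they cannot be added.

No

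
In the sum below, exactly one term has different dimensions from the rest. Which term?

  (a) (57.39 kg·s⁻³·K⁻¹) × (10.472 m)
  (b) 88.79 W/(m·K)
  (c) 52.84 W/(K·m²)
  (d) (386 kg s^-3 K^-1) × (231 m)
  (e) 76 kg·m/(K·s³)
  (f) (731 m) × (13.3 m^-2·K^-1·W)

(c)

Expand each in SI base units:
  (a) [kg·s⁻³·K⁻¹] · [m] = kg·m·s⁻³·K⁻¹
  (b) W·m⁻¹·K⁻¹ = J·s⁻¹·m⁻¹·K⁻¹ = kg·m·s⁻³·K⁻¹
  (c) W·m⁻²·K⁻¹ = J·s⁻¹·m⁻²·K⁻¹ = kg·s⁻³·K⁻¹
  (d) [kg·s⁻³·K⁻¹] · [m] = kg·m·s⁻³·K⁻¹
  (e) kg·m·s⁻³·K⁻¹
  (f) [m] · [kg·s⁻³·K⁻¹] = kg·m·s⁻³·K⁻¹
All reduce to kg·m·s⁻³·K⁻¹ except (c), which is kg·s⁻³·K⁻¹.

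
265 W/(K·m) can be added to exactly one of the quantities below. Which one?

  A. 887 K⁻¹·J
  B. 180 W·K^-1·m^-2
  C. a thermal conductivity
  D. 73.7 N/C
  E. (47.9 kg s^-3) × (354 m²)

Reference: W·m⁻¹·K⁻¹ = J·s⁻¹·m⁻¹·K⁻¹ = kg·m·s⁻³·K⁻¹.
Each option:
  A. J·K⁻¹ = N·m·K⁻¹ = kg·m²·s⁻²·K⁻¹
  B. W·m⁻²·K⁻¹ = J·s⁻¹·m⁻²·K⁻¹ = kg·s⁻³·K⁻¹
  C. [thermal conductivity] = kg·m·s⁻³·K⁻¹  ← same
  D. N·C⁻¹ = kg·m·s⁻²·(s·A)⁻¹ = kg·m·s⁻³·A⁻¹
  E. [kg·s⁻³] · [m²] = kg·m²·s⁻³
Only C. matches kg·m·s⁻³·K⁻¹.

C.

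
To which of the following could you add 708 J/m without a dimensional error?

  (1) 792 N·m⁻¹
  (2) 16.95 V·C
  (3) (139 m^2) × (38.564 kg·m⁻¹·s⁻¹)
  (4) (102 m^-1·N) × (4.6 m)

Reference: J·m⁻¹ = N·m·m⁻¹ = kg·m·s⁻².
Each option:
  (1) N·m⁻¹ = kg·m·s⁻²·m⁻¹ = kg·s⁻²
  (2) C·V = s·A·J·C⁻¹ = kg·m²·s⁻²
  (3) [m²] · [kg·m⁻¹·s⁻¹] = kg·m·s⁻¹
  (4) [kg·s⁻²] · [m] = kg·m·s⁻²  ← same
Only (4) matches kg·m·s⁻².

(4)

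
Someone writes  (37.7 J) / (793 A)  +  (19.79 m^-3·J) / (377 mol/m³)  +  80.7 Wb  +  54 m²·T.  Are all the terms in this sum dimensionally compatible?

No

Expand each in SI base units:
  (37.7 J) / (793 A):  [kg·m²·s⁻²] / [A] = kg·m²·s⁻²·A⁻¹
  (19.79 m^-3·J) / (377 mol/m³):  [kg·m⁻¹·s⁻²] / [m⁻³·mol] = kg·m²·s⁻²·mol⁻¹
  80.7 Wb:  Wb = V·s = kg·m²·s⁻²·A⁻¹
  54 m²·T:  T·m² = Wb·m⁻²·m² = kg·m²·s⁻²·A⁻¹
The terms do not share a single dimension (kg·m²·s⁻²·A⁻¹ vs kg·m²·s⁻²·mol⁻¹).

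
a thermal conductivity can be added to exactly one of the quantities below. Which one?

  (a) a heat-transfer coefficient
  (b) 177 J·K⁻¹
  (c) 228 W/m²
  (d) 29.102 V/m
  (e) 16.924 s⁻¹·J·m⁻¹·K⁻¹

Reference: [thermal conductivity] = kg·m·s⁻³·K⁻¹.
Each option:
  (a) [heat-transfer coefficient] = kg·s⁻³·K⁻¹
  (b) J·K⁻¹ = N·m·K⁻¹ = kg·m²·s⁻²·K⁻¹
  (c) W·m⁻² = J·s⁻¹·m⁻² = kg·s⁻³
  (d) V·m⁻¹ = J·C⁻¹·m⁻¹ = kg·m·s⁻³·A⁻¹
  (e) J·s⁻¹·m⁻¹·K⁻¹ = N·m·s⁻¹·m⁻¹·K⁻¹ = kg·m·s⁻³·K⁻¹  ← same
Only (e) matches kg·m·s⁻³·K⁻¹.

(e)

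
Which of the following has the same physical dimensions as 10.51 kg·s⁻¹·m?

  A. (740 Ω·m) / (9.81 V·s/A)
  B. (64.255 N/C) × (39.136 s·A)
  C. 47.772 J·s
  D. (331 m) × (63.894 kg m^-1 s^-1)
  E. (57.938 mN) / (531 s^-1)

E.

Reference: kg·m·s⁻¹.
Each option:
  A. [kg·m³·s⁻³·A⁻²] / [kg·m²·s⁻²·A⁻²] = m·s⁻¹
  B. [kg·m·s⁻³·A⁻¹] · [s·A] = kg·m·s⁻²
  C. J·s = N·m·s = kg·m²·s⁻¹
  D. [m] · [kg·m⁻¹·s⁻¹] = kg·s⁻¹
  E. [kg·m·s⁻²] / [s⁻¹] = kg·m·s⁻¹  ← same
Only E. matches kg·m·s⁻¹.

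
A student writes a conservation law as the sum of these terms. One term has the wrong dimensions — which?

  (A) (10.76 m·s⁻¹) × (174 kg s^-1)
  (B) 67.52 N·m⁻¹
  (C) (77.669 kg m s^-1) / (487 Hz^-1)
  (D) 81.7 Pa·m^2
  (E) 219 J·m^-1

Dimensions:
  (A) [m·s⁻¹] · [kg·s⁻¹] = kg·m·s⁻²
  (B) N·m⁻¹ = kg·m·s⁻²·m⁻¹ = kg·s⁻²
  (C) [kg·m·s⁻¹] / [s] = kg·m·s⁻²
  (D) Pa·m² = N·m⁻²·m² = kg·m·s⁻²
  (E) J·m⁻¹ = N·m·m⁻¹ = kg·m·s⁻²
All reduce to kg·m·s⁻² except (B), which is kg·s⁻².

(B)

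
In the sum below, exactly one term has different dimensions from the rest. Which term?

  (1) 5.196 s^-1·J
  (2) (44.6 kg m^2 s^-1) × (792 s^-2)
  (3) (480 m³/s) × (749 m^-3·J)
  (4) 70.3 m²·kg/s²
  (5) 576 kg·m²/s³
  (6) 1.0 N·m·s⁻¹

(4)

In SI base units:
  (1) J·s⁻¹ = N·m·s⁻¹ = kg·m²·s⁻³
  (2) [kg·m²·s⁻¹] · [s⁻²] = kg·m²·s⁻³
  (3) [m³·s⁻¹] · [kg·m⁻¹·s⁻²] = kg·m²·s⁻³
  (4) kg·m²·s⁻²
  (5) kg·m²·s⁻³
  (6) N·m·s⁻¹ = kg·m·s⁻²·m·s⁻¹ = kg·m²·s⁻³
All reduce to kg·m²·s⁻³ except (4), which is kg·m²·s⁻².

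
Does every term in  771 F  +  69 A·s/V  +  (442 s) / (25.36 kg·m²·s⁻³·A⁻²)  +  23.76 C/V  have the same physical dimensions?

Yes

Reduce each to base SI dimensions:
  771 F:  F = C·V⁻¹ = kg⁻¹·m⁻²·s⁴·A²
  69 A·s/V:  A·s·V⁻¹ = A·s·(J·C⁻¹)⁻¹ = kg⁻¹·m⁻²·s⁴·A²
  (442 s) / (25.36 kg·m²·s⁻³·A⁻²):  [s] / [kg·m²·s⁻³·A⁻²] = kg⁻¹·m⁻²·s⁴·A²
  23.76 C/V:  C·V⁻¹ = s·A·(J·C⁻¹)⁻¹ = kg⁻¹·m⁻²·s⁴·A²
Every term reduces to kg⁻¹·m⁻²·s⁴·A².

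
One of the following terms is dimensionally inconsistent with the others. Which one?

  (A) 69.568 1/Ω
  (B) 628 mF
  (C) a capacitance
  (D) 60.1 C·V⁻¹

(A)

Work out the base dimensions of each:
  (A) Ω⁻¹ = (V·A⁻¹)⁻¹ = kg⁻¹·m⁻²·s³·A²
  (B) F = C·V⁻¹ = kg⁻¹·m⁻²·s⁴·A²
  (C) [capacitance] = kg⁻¹·m⁻²·s⁴·A²
  (D) C·V⁻¹ = s·A·(J·C⁻¹)⁻¹ = kg⁻¹·m⁻²·s⁴·A²
All reduce to kg⁻¹·m⁻²·s⁴·A² except (A), which is kg⁻¹·m⁻²·s³·A².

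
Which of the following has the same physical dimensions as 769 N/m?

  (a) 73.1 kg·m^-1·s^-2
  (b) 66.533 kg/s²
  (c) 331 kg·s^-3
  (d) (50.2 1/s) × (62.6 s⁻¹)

Reference: N·m⁻¹ = kg·m·s⁻²·m⁻¹ = kg·s⁻².
Each option:
  (a) kg·m⁻¹·s⁻²
  (b) kg·s⁻²  ← same
  (c) kg·s⁻³
  (d) [s⁻¹] · [s⁻¹] = s⁻²
Only (b) matches kg·s⁻².

(b)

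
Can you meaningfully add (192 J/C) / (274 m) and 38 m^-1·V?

Expand each in SI base units:
  (192 J/C) / (274 m):  [kg·m²·s⁻³·A⁻¹] / [m] = kg·m·s⁻³·A⁻¹
  38 m^-1·V:  V·m⁻¹ = J·C⁻¹·m⁻¹ = kg·m·s⁻³·A⁻¹
Both are kg·m·s⁻³·A⁻¹, so they have the same dimensions and can be added.

Yes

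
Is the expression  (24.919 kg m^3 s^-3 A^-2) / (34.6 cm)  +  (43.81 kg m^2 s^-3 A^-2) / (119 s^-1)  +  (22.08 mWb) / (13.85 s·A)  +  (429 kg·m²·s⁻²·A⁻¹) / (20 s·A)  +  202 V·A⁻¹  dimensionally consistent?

No

Dimensions:
  (24.919 kg m^3 s^-3 A^-2) / (34.6 cm):  [kg·m³·s⁻³·A⁻²] / [m] = kg·m²·s⁻³·A⁻²
  (43.81 kg m^2 s^-3 A^-2) / (119 s^-1):  [kg·m²·s⁻³·A⁻²] / [s⁻¹] = kg·m²·s⁻²·A⁻²
  (22.08 mWb) / (13.85 s·A):  [kg·m²·s⁻²·A⁻¹] / [s·A] = kg·m²·s⁻³·A⁻²
  (429 kg·m²·s⁻²·A⁻¹) / (20 s·A):  [kg·m²·s⁻²·A⁻¹] / [s·A] = kg·m²·s⁻³·A⁻²
  202 V·A⁻¹:  V·A⁻¹ = J·C⁻¹·A⁻¹ = kg·m²·s⁻³·A⁻²
The terms do not share a single dimension (kg·m²·s⁻²·A⁻² vs kg·m²·s⁻³·A⁻²).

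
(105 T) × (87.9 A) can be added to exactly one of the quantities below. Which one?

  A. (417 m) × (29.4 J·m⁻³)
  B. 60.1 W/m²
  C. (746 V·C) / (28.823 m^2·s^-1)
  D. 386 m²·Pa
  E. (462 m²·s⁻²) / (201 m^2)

Reference: [kg·s⁻²·A⁻¹] · [A] = kg·s⁻².
Each option:
  A. [m] · [kg·m⁻¹·s⁻²] = kg·s⁻²  ← same
  B. W·m⁻² = J·s⁻¹·m⁻² = kg·s⁻³
  C. [kg·m²·s⁻²] / [m²·s⁻¹] = kg·s⁻¹
  D. Pa·m² = N·m⁻²·m² = kg·m·s⁻²
  E. [m²·s⁻²] / [m²] = s⁻²
Only A. matches kg·s⁻².

A.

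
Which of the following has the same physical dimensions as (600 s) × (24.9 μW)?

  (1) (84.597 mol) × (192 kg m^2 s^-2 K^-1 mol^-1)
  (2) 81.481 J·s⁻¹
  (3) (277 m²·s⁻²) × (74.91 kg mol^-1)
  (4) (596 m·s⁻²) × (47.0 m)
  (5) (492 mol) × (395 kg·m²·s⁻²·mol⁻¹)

Reference: [s] · [kg·m²·s⁻³] = kg·m²·s⁻².
Each option:
  (1) [mol] · [kg·m²·s⁻²·K⁻¹·mol⁻¹] = kg·m²·s⁻²·K⁻¹
  (2) J·s⁻¹ = N·m·s⁻¹ = kg·m²·s⁻³
  (3) [m²·s⁻²] · [kg·mol⁻¹] = kg·m²·s⁻²·mol⁻¹
  (4) [m·s⁻²] · [m] = m²·s⁻²
  (5) [mol] · [kg·m²·s⁻²·mol⁻¹] = kg·m²·s⁻²  ← same
Only (5) matches kg·m²·s⁻².

(5)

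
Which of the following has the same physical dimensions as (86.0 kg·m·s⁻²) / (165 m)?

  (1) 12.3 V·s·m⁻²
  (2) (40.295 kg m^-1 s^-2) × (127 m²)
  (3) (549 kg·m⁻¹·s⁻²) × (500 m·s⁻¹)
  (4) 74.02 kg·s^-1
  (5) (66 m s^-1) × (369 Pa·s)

(5)

Reference: [kg·m·s⁻²] / [m] = kg·s⁻².
Each option:
  (1) V·s·m⁻² = J·C⁻¹·s·m⁻² = kg·s⁻²·A⁻¹
  (2) [kg·m⁻¹·s⁻²] · [m²] = kg·m·s⁻²
  (3) [kg·m⁻¹·s⁻²] · [m·s⁻¹] = kg·s⁻³
  (4) kg·s⁻¹
  (5) [m·s⁻¹] · [kg·m⁻¹·s⁻¹] = kg·s⁻²  ← same
Only (5) matches kg·s⁻².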